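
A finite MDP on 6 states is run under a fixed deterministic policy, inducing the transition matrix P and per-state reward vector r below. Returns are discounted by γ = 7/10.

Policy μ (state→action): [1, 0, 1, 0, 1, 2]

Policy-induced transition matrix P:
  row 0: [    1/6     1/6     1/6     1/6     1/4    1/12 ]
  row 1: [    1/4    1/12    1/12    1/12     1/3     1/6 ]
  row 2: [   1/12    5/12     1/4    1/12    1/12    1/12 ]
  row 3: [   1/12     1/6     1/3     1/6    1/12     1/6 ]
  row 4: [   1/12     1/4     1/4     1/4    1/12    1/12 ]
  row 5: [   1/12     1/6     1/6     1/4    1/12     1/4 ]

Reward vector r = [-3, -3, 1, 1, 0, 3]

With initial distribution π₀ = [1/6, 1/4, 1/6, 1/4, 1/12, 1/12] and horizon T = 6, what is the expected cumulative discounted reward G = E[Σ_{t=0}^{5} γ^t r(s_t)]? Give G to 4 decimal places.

t=0: π = [0.1667, 0.2500, 0.1667, 0.2500, 0.0833, 0.0833], E[r] = -0.5833, γ^t·E[r] = -0.583333, running G = -0.583333
t=1: π = [0.1389, 0.1944, 0.2083, 0.1458, 0.1736, 0.1389], E[r] = -0.2292, γ^t·E[r] = -0.160417, running G = -0.743750
t=2: π = [0.1273, 0.2170, 0.2066, 0.1591, 0.1551, 0.1348], E[r] = -0.2627, γ^t·E[r] = -0.128738, running G = -0.872488
t=3: π = [0.1301, 0.2132, 0.2052, 0.1555, 0.1588, 0.1372], E[r] = -0.2576, γ^t·E[r] = -0.088347, running G = -0.960835
t=4: π = [0.1297, 0.2134, 0.2052, 0.1565, 0.1583, 0.1369], E[r] = -0.2571, γ^t·E[r] = -0.061725, running G = -1.022561
t=5: π = [0.1297, 0.2134, 0.2052, 0.1564, 0.1583, 0.1370], E[r] = -0.2567, γ^t·E[r] = -0.043139, running G = -1.065699

G = -1.0657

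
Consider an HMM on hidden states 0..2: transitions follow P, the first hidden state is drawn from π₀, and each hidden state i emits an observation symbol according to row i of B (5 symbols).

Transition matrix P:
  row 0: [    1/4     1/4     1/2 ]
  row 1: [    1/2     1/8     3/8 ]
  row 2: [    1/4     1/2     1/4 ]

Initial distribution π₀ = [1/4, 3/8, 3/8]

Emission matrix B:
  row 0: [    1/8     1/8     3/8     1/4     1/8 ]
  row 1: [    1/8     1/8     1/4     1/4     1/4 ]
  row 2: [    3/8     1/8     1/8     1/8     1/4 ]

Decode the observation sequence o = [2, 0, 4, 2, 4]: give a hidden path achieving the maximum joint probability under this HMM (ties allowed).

path = [0, 2, 1, 0, 2]

t=0: δ = [9.375e-02, 9.375e-02, 4.688e-02]  (obs o_0=2)
t=1: δ = [5.859e-03, 2.930e-03, 1.758e-02]  ψ = [1, 0, 0]  (obs o_1=0)
t=2: δ = [5.493e-04, 2.197e-03, 1.099e-03]  ψ = [2, 2, 2]  (obs o_2=4)
t=3: δ = [4.120e-04, 1.373e-04, 1.030e-04]  ψ = [1, 2, 1]  (obs o_3=2)
t=4: δ = [1.287e-05, 2.575e-05, 5.150e-05]  ψ = [0, 0, 0]  (obs o_4=4)
backtrack: best end state = 2; path = [0, 2, 1, 0, 2]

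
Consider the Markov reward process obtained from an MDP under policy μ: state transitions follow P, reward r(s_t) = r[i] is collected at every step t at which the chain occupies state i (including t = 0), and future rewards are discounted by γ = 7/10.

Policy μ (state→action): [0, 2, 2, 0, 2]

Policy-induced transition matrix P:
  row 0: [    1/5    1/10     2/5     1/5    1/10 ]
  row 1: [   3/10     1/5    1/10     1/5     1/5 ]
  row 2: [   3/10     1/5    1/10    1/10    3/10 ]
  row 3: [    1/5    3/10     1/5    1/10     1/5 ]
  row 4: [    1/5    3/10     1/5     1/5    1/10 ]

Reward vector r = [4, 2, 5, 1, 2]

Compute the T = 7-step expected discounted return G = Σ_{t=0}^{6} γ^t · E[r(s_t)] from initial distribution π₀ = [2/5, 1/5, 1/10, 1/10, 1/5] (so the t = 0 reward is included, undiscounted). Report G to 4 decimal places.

G = 9.1150

t=0: π = [0.4000, 0.2000, 0.1000, 0.1000, 0.2000], E[r] = 3.0000, γ^t·E[r] = 3.000000, running G = 3.000000
t=1: π = [0.2300, 0.1900, 0.2500, 0.1800, 0.1500], E[r] = 3.0300, γ^t·E[r] = 2.121000, running G = 5.121000
t=2: π = [0.2440, 0.2100, 0.2020, 0.1570, 0.1870], E[r] = 2.9370, γ^t·E[r] = 1.439130, running G = 6.560130
t=3: π = [0.2412, 0.2100, 0.2076, 0.1641, 0.1771], E[r] = 2.9411, γ^t·E[r] = 1.008797, running G = 7.568927
t=4: π = [0.2418, 0.2100, 0.2065, 0.1628, 0.1789], E[r] = 2.9401, γ^t·E[r] = 0.705925, running G = 8.274853
t=5: π = [0.2416, 0.2100, 0.2067, 0.1631, 0.1786], E[r] = 2.9403, γ^t·E[r] = 0.494183, running G = 8.769035
t=6: π = [0.2417, 0.2100, 0.2067, 0.1630, 0.1786], E[r] = 2.9403, γ^t·E[r] = 0.345923, running G = 9.114958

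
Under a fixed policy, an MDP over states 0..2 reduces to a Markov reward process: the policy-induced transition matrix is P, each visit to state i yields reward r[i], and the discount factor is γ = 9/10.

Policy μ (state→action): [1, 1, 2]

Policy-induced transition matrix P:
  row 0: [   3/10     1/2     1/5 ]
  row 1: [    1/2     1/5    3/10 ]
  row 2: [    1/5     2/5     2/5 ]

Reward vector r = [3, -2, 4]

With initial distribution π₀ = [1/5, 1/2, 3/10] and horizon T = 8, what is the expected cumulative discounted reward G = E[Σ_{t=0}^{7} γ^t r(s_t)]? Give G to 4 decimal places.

G = 7.9418

t=0: π = [0.2000, 0.5000, 0.3000], E[r] = 0.8000, γ^t·E[r] = 0.800000, running G = 0.800000
t=1: π = [0.3700, 0.3200, 0.3100], E[r] = 1.7100, γ^t·E[r] = 1.539000, running G = 2.339000
t=2: π = [0.3330, 0.3730, 0.2940], E[r] = 1.4290, γ^t·E[r] = 1.157490, running G = 3.496490
t=3: π = [0.3452, 0.3587, 0.2961], E[r] = 1.5026, γ^t·E[r] = 1.095395, running G = 4.591885
t=4: π = [0.3421, 0.3628, 0.2951], E[r] = 1.4812, γ^t·E[r] = 0.971809, running G = 5.563694
t=5: π = [0.3430, 0.3617, 0.2953], E[r] = 1.4870, γ^t·E[r] = 0.878065, running G = 6.441759
t=6: π = [0.3428, 0.3620, 0.2952], E[r] = 1.4854, γ^t·E[r] = 0.789380, running G = 7.231140
t=7: π = [0.3429, 0.3619, 0.2952], E[r] = 1.4858, γ^t·E[r] = 0.710661, running G = 7.941800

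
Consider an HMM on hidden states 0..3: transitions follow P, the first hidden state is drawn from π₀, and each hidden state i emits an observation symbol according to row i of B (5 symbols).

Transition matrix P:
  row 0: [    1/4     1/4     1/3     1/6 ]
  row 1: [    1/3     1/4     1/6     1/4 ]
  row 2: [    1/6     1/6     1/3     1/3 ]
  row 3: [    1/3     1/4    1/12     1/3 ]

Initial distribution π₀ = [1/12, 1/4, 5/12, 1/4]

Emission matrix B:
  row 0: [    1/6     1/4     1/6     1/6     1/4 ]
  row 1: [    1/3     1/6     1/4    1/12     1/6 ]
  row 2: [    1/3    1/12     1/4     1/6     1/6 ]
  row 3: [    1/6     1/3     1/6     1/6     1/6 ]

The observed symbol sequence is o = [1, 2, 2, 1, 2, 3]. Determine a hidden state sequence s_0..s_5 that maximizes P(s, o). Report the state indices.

path = [3, 0, 2, 3, 1, 0]

t=0: δ = [2.083e-02, 4.167e-02, 3.472e-02, 8.333e-02]  (obs o_0=1)
t=1: δ = [4.630e-03, 5.208e-03, 2.894e-03, 4.630e-03]  ψ = [3, 3, 2, 3]  (obs o_1=2)
t=2: δ = [2.894e-04, 3.255e-04, 3.858e-04, 2.572e-04]  ψ = [1, 1, 0, 3]  (obs o_2=2)
t=3: δ = [2.713e-05, 1.356e-05, 1.072e-05, 4.287e-05]  ψ = [1, 1, 2, 2]  (obs o_3=1)
t=4: δ = [2.381e-06, 2.679e-06, 2.261e-06, 2.381e-06]  ψ = [3, 3, 0, 3]  (obs o_4=2)
t=5: δ = [1.488e-07, 5.582e-08, 1.323e-07, 1.323e-07]  ψ = [1, 1, 0, 3]  (obs o_5=3)
backtrack: best end state = 0; path = [3, 0, 2, 3, 1, 0]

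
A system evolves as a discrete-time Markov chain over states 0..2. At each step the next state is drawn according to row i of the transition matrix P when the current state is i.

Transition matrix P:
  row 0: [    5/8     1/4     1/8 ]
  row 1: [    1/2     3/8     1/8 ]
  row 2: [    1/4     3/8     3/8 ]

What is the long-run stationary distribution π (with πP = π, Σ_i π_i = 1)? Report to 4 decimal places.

π = [0.5238, 0.3095, 0.1667]

Balance equations π_j = Σ_i π_i·P[i][j]:
  π_0 = 5/8·π_0 + 1/2·π_1 + 1/4·π_2
  π_1 = 1/4·π_0 + 3/8·π_1 + 3/8·π_2
  normalize: π_0 + π_1 + π_2 = 1
Solving the linear system gives exactly π = [11/21, 13/42, 1/6].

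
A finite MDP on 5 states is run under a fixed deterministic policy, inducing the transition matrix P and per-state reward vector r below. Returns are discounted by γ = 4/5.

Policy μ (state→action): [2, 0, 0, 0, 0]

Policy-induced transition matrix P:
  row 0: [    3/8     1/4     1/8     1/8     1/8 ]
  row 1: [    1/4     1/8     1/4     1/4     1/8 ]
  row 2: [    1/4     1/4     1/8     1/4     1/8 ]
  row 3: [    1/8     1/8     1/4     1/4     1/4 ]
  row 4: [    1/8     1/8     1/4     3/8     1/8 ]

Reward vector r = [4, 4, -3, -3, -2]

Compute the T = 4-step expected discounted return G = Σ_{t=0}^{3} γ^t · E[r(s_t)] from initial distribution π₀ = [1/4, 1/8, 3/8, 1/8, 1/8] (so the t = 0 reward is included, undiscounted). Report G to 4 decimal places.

G = 0.0355

t=0: π = [0.2500, 0.1250, 0.3750, 0.1250, 0.1250], E[r] = -0.2500, γ^t·E[r] = -0.250000, running G = -0.250000
t=1: π = [0.2500, 0.2031, 0.1719, 0.2344, 0.1406], E[r] = 0.3125, γ^t·E[r] = 0.250000, running G = 0.000000
t=2: π = [0.2344, 0.1777, 0.1973, 0.2363, 0.1543], E[r] = 0.0391, γ^t·E[r] = 0.025000, running G = 0.025000
t=3: π = [0.2305, 0.1790, 0.1960, 0.2400, 0.1545], E[r] = 0.0205, γ^t·E[r] = 0.010500, running G = 0.035500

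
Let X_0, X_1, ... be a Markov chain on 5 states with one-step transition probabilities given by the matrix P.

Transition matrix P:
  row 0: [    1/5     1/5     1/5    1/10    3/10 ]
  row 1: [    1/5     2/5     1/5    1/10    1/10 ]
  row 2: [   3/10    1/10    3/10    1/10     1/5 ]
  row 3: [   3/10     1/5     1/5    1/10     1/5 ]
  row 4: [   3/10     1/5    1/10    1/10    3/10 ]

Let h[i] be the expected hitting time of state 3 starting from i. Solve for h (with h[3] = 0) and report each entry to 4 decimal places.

h = [10.0000, 10.0000, 10.0000, 0.0000, 10.0000]

First-step conditioning: h[3] = 0; for i ≠ 3, h[i] = 1 + Σ_k P[i][k]·h[k].
  h[0] = 1 + 1/5·h[0] + 1/5·h[1] + 1/5·h[2] + 3/10·h[4]
  h[1] = 1 + 1/5·h[0] + 2/5·h[1] + 1/5·h[2] + 1/10·h[4]
  h[2] = 1 + 3/10·h[0] + 1/10·h[1] + 3/10·h[2] + 1/5·h[4]
  h[4] = 1 + 3/10·h[0] + 1/5·h[1] + 1/10·h[2] + 3/10·h[4]
Solving the 4×4 linear system over states ≠ 3 gives exactly h = [10, 10, 10, 0, 10] (h[3] = 0 is the target).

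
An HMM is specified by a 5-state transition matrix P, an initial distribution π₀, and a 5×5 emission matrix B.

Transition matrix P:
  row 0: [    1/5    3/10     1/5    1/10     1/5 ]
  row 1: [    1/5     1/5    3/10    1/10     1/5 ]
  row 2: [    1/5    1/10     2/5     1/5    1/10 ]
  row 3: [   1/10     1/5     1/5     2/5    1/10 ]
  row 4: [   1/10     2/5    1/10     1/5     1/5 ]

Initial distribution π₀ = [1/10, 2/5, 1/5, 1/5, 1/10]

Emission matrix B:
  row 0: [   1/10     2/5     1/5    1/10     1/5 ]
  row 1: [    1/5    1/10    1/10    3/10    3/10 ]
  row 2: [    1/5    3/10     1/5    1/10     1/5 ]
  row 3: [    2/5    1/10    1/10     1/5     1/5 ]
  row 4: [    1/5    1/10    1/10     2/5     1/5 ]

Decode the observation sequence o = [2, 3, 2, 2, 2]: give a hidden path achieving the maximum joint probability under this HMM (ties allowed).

t=0: δ = [2.000e-02, 4.000e-02, 4.000e-02, 2.000e-02, 1.000e-02]  (obs o_0=2)
t=1: δ = [8.000e-04, 2.400e-03, 1.600e-03, 1.600e-03, 3.200e-03]  ψ = [1, 1, 2, 2, 1]  (obs o_1=3)
t=2: δ = [9.600e-05, 1.280e-04, 1.440e-04, 6.400e-05, 6.400e-05]  ψ = [1, 4, 1, 3, 4]  (obs o_2=2)
t=3: δ = [5.760e-06, 2.880e-06, 1.152e-05, 2.880e-06, 2.560e-06]  ψ = [2, 0, 2, 2, 1]  (obs o_3=2)
t=4: δ = [4.608e-07, 1.728e-07, 9.216e-07, 2.304e-07, 1.152e-07]  ψ = [2, 0, 2, 2, 0]  (obs o_4=2)
backtrack: best end state = 2; path = [1, 1, 2, 2, 2]

path = [1, 1, 2, 2, 2]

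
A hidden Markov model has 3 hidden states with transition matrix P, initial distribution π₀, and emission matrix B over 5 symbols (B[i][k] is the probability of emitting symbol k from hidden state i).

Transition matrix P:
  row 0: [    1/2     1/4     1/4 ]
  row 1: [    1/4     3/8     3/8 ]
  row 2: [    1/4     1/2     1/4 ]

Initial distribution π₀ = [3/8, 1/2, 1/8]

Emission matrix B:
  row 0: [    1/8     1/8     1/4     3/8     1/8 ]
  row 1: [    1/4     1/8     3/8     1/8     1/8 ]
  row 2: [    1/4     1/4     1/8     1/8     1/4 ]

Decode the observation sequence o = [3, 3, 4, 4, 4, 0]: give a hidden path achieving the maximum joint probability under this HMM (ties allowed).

path = [0, 0, 2, 1, 2, 1]

t=0: δ = [1.406e-01, 6.250e-02, 1.562e-02]  (obs o_0=3)
t=1: δ = [2.637e-02, 4.395e-03, 4.395e-03]  ψ = [0, 0, 0]  (obs o_1=3)
t=2: δ = [1.648e-03, 8.240e-04, 1.648e-03]  ψ = [0, 0, 0]  (obs o_2=4)
t=3: δ = [1.030e-04, 1.030e-04, 1.030e-04]  ψ = [0, 2, 0]  (obs o_3=4)
t=4: δ = [6.437e-06, 6.437e-06, 9.656e-06]  ψ = [0, 2, 1]  (obs o_4=4)
t=5: δ = [4.023e-07, 1.207e-06, 6.035e-07]  ψ = [0, 2, 1]  (obs o_5=0)
backtrack: best end state = 1; path = [0, 0, 2, 1, 2, 1]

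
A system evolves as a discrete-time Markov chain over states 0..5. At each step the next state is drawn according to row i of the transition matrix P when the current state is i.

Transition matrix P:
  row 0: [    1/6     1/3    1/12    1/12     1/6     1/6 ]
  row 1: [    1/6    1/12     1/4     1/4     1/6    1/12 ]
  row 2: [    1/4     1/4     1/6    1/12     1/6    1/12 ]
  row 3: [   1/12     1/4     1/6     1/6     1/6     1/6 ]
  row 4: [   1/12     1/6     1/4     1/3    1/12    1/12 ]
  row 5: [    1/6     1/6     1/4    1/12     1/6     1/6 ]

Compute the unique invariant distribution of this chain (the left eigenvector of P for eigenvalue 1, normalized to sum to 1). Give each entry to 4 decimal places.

Balance equations π_j = Σ_i π_i·P[i][j]:
  π_0 = 1/6·π_0 + 1/6·π_1 + 1/4·π_2 + 1/12·π_3 + 1/12·π_4 + 1/6·π_5
  π_1 = 1/3·π_0 + 1/12·π_1 + 1/4·π_2 + 1/4·π_3 + 1/6·π_4 + 1/6·π_5
  π_2 = 1/12·π_0 + 1/4·π_1 + 1/6·π_2 + 1/6·π_3 + 1/4·π_4 + 1/4·π_5
  π_3 = 1/12·π_0 + 1/4·π_1 + 1/12·π_2 + 1/6·π_3 + 1/3·π_4 + 1/12·π_5
  π_4 = 1/6·π_0 + 1/6·π_1 + 1/6·π_2 + 1/6·π_3 + 1/12·π_4 + 1/6·π_5
  normalize: π_0 + π_1 + π_2 + π_3 + π_4 + π_5 = 1
Solving the linear system gives exactly π = [45275/290602, 29905/145301, 2165/11177, 24743/145301, 2/13, 35033/290602].

π = [0.1558, 0.2058, 0.1937, 0.1703, 0.1538, 0.1206]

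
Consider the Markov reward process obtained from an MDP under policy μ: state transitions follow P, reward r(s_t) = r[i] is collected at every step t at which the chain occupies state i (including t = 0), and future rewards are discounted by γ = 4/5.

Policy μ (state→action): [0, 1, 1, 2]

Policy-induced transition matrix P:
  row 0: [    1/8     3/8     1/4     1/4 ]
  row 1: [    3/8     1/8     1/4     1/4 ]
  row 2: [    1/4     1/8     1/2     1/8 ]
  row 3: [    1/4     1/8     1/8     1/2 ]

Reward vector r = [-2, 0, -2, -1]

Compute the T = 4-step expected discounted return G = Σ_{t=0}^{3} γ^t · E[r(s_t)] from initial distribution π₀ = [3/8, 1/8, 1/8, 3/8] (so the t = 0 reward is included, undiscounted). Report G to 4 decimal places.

G = -3.9011

t=0: π = [0.3750, 0.1250, 0.1250, 0.3750], E[r] = -1.3750, γ^t·E[r] = -1.375000, running G = -1.375000
t=1: π = [0.2188, 0.2188, 0.2344, 0.3281], E[r] = -1.2344, γ^t·E[r] = -0.987500, running G = -2.362500
t=2: π = [0.2500, 0.1797, 0.2676, 0.3027], E[r] = -1.3379, γ^t·E[r] = -0.856250, running G = -3.218750
t=3: π = [0.2412, 0.1875, 0.2791, 0.2922], E[r] = -1.3328, γ^t·E[r] = -0.682375, running G = -3.901125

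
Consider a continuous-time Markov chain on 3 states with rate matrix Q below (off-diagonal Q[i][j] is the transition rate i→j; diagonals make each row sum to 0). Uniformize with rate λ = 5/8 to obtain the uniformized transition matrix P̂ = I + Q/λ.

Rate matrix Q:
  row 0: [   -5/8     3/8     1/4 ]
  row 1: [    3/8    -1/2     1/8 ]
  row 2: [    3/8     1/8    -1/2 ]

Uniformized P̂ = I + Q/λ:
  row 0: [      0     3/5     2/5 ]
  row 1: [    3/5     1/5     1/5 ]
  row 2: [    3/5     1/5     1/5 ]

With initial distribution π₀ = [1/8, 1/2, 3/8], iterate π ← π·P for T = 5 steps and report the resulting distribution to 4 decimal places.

t=0: π = [0.1250, 0.5000, 0.3750]
t=1: π = [0.5250, 0.2500, 0.2250]
t=2: π = [0.2850, 0.4100, 0.3050]
t=3: π = [0.4290, 0.3140, 0.2570]
t=4: π = [0.3426, 0.3716, 0.2858]
t=5: π = [0.3944, 0.3370, 0.2685]

π = [0.3944, 0.3370, 0.2685]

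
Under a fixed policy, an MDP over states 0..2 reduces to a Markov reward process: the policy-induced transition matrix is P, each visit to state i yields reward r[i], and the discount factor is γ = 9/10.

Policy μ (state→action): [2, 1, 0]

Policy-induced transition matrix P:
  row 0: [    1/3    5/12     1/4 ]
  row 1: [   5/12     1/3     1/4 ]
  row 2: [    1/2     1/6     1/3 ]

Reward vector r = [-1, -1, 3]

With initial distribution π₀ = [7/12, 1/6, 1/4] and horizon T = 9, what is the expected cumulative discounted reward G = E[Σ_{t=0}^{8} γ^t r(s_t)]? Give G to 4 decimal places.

G = 0.4586

t=0: π = [0.5833, 0.1667, 0.2500], E[r] = 0.0000, γ^t·E[r] = 0.000000, running G = 0.000000
t=1: π = [0.3889, 0.3403, 0.2708], E[r] = 0.0833, γ^t·E[r] = 0.075000, running G = 0.075000
t=2: π = [0.4068, 0.3206, 0.2726], E[r] = 0.0903, γ^t·E[r] = 0.073125, running G = 0.148125
t=3: π = [0.4055, 0.3218, 0.2727], E[r] = 0.0909, γ^t·E[r] = 0.066234, running G = 0.214359
t=4: π = [0.4056, 0.3217, 0.2727], E[r] = 0.0909, γ^t·E[r] = 0.059643, running G = 0.274002
t=5: π = [0.4056, 0.3217, 0.2727], E[r] = 0.0909, γ^t·E[r] = 0.053681, running G = 0.327683
t=6: π = [0.4056, 0.3217, 0.2727], E[r] = 0.0909, γ^t·E[r] = 0.048313, running G = 0.375995
t=7: π = [0.4056, 0.3217, 0.2727], E[r] = 0.0909, γ^t·E[r] = 0.043482, running G = 0.419477
t=8: π = [0.4056, 0.3217, 0.2727], E[r] = 0.0909, γ^t·E[r] = 0.039133, running G = 0.458610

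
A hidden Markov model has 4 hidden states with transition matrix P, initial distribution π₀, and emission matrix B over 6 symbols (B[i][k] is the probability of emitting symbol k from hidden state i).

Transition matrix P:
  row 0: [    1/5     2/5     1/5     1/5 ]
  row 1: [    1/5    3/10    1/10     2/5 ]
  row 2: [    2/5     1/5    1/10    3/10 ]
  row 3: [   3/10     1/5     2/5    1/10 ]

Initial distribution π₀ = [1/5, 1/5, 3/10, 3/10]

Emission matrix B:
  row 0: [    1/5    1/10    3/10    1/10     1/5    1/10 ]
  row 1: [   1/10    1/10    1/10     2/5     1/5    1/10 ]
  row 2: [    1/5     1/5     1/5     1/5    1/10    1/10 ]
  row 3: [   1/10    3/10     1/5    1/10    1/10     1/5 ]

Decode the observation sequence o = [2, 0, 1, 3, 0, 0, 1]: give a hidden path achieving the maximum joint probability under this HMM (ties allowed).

t=0: δ = [6.000e-02, 2.000e-02, 6.000e-02, 6.000e-02]  (obs o_0=2)
t=1: δ = [4.800e-03, 2.400e-03, 4.800e-03, 1.800e-03]  ψ = [2, 0, 3, 2]  (obs o_1=0)
t=2: δ = [1.920e-04, 1.920e-04, 1.920e-04, 4.320e-04]  ψ = [2, 0, 0, 2]  (obs o_2=1)
t=3: δ = [1.296e-05, 3.456e-05, 3.456e-05, 7.680e-06]  ψ = [3, 3, 3, 1]  (obs o_3=3)
t=4: δ = [2.765e-06, 1.037e-06, 6.912e-07, 1.382e-06]  ψ = [2, 1, 1, 1]  (obs o_4=0)
t=5: δ = [1.106e-07, 1.106e-07, 1.106e-07, 5.530e-08]  ψ = [0, 0, 0, 0]  (obs o_5=0)
t=6: δ = [4.424e-09, 4.424e-09, 4.424e-09, 1.327e-08]  ψ = [2, 0, 0, 1]  (obs o_6=1)
backtrack: best end state = 3; path = [3, 2, 3, 2, 0, 1, 3]

path = [3, 2, 3, 2, 0, 1, 3]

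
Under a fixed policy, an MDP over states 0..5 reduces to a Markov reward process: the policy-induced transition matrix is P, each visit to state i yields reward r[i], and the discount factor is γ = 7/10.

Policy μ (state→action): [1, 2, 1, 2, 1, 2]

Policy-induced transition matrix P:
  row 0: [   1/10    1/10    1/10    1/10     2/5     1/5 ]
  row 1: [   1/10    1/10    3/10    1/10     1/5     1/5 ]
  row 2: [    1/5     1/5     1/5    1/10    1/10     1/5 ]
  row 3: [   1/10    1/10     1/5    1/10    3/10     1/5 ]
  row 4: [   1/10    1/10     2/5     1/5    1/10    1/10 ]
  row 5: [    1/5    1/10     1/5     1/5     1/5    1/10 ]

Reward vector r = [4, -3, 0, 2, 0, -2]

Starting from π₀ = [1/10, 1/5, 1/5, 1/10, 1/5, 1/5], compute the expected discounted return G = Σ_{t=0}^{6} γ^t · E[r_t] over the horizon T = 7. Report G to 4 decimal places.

t=0: π = [0.1000, 0.2000, 0.2000, 0.1000, 0.2000, 0.2000], E[r] = -0.4000, γ^t·E[r] = -0.400000, running G = -0.400000
t=1: π = [0.1400, 0.1200, 0.2500, 0.1400, 0.1900, 0.1600], E[r] = 0.1600, γ^t·E[r] = 0.112000, running G = -0.288000
t=2: π = [0.1410, 0.1250, 0.2360, 0.1350, 0.1980, 0.1650], E[r] = 0.1290, γ^t·E[r] = 0.063210, running G = -0.224790
t=3: π = [0.1401, 0.1236, 0.2380, 0.1363, 0.1983, 0.1637], E[r] = 0.1348, γ^t·E[r] = 0.046236, running G = -0.178554
t=4: π = [0.1402, 0.1238, 0.2380, 0.1362, 0.1980, 0.1638], E[r] = 0.1341, γ^t·E[r] = 0.032193, running G = -0.146361
t=5: π = [0.1402, 0.1238, 0.2380, 0.1362, 0.1981, 0.1638], E[r] = 0.1340, γ^t·E[r] = 0.022530, running G = -0.123831
t=6: π = [0.1402, 0.1238, 0.2380, 0.1362, 0.1981, 0.1638], E[r] = 0.1341, γ^t·E[r] = 0.015773, running G = -0.108058

G = -0.1081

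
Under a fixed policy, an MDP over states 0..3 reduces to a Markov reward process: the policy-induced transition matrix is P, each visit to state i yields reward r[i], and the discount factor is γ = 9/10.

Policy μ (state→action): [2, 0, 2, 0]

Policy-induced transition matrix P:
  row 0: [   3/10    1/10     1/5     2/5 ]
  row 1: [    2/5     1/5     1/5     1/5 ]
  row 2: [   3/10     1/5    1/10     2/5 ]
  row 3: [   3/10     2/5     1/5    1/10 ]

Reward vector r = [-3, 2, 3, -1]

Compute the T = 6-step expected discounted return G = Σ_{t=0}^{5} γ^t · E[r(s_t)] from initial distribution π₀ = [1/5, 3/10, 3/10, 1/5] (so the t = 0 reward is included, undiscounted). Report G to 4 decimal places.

G = -0.2792

t=0: π = [0.2000, 0.3000, 0.3000, 0.2000], E[r] = 0.7000, γ^t·E[r] = 0.700000, running G = 0.700000
t=1: π = [0.3300, 0.2200, 0.1700, 0.2800], E[r] = -0.3200, γ^t·E[r] = -0.288000, running G = 0.412000
t=2: π = [0.3220, 0.2230, 0.1830, 0.2720], E[r] = -0.2430, γ^t·E[r] = -0.196830, running G = 0.215170
t=3: π = [0.3223, 0.2222, 0.1817, 0.2738], E[r] = -0.2512, γ^t·E[r] = -0.183125, running G = 0.032045
t=4: π = [0.3222, 0.2225, 0.1818, 0.2734], E[r] = -0.2495, γ^t·E[r] = -0.163717, running G = -0.131671
t=5: π = [0.3223, 0.2225, 0.1818, 0.2735], E[r] = -0.2499, γ^t·E[r] = -0.147535, running G = -0.279207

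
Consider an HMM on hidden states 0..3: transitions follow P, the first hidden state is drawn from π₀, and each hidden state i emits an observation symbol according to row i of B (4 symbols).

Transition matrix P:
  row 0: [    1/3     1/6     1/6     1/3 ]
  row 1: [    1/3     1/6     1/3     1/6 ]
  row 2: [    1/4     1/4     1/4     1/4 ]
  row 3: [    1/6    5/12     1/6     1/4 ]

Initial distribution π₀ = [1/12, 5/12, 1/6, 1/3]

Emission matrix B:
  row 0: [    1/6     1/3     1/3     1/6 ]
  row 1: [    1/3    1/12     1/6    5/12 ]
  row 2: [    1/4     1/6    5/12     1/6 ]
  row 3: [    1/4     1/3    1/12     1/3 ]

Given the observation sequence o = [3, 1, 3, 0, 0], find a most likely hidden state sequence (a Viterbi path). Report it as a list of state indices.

t=0: δ = [1.389e-02, 1.736e-01, 2.778e-02, 1.111e-01]  (obs o_0=3)
t=1: δ = [1.929e-02, 3.858e-03, 9.645e-03, 9.645e-03]  ψ = [1, 3, 1, 1]  (obs o_1=1)
t=2: δ = [1.072e-03, 1.674e-03, 5.358e-04, 2.143e-03]  ψ = [0, 3, 0, 0]  (obs o_2=3)
t=3: δ = [9.303e-05, 2.977e-04, 1.395e-04, 1.340e-04]  ψ = [1, 3, 1, 3]  (obs o_3=0)
t=4: δ = [1.654e-05, 1.861e-05, 2.481e-05, 1.240e-05]  ψ = [1, 3, 1, 1]  (obs o_4=0)
backtrack: best end state = 2; path = [1, 0, 3, 1, 2]

path = [1, 0, 3, 1, 2]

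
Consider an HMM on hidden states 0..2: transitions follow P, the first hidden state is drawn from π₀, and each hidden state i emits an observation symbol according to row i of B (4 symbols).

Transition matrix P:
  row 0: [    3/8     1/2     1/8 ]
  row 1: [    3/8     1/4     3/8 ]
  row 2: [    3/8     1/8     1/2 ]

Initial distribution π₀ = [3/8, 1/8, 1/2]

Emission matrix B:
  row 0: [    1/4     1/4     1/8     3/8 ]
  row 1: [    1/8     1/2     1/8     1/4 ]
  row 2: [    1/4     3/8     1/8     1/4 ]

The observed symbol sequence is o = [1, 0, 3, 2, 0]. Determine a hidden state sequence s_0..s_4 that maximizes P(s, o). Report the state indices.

t=0: δ = [9.375e-02, 6.250e-02, 1.875e-01]  (obs o_0=1)
t=1: δ = [1.758e-02, 5.859e-03, 2.344e-02]  ψ = [2, 0, 2]  (obs o_1=0)
t=2: δ = [3.296e-03, 2.197e-03, 2.930e-03]  ψ = [2, 0, 2]  (obs o_2=3)
t=3: δ = [1.545e-04, 2.060e-04, 1.831e-04]  ψ = [0, 0, 2]  (obs o_3=2)
t=4: δ = [1.931e-05, 9.656e-06, 2.289e-05]  ψ = [1, 0, 2]  (obs o_4=0)
backtrack: best end state = 2; path = [2, 2, 2, 2, 2]

path = [2, 2, 2, 2, 2]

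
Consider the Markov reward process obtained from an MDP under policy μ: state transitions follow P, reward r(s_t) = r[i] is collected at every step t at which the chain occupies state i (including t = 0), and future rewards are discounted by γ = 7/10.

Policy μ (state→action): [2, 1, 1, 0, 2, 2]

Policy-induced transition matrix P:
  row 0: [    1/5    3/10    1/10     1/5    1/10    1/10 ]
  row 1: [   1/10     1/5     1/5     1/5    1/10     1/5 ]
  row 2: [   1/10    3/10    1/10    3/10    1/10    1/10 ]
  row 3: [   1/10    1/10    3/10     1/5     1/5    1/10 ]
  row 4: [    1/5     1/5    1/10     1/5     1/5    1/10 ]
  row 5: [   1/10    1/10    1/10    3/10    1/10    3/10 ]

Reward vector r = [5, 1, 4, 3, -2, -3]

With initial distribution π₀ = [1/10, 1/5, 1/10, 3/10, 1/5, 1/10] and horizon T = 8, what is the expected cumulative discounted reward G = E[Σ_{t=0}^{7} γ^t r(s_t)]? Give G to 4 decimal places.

G = 4.4494

t=0: π = [0.1000, 0.2000, 0.1000, 0.3000, 0.2000, 0.1000], E[r] = 1.3000, γ^t·E[r] = 1.300000, running G = 1.300000
t=1: π = [0.1300, 0.1800, 0.1800, 0.2200, 0.1500, 0.1400], E[r] = 1.4900, γ^t·E[r] = 1.043000, running G = 2.343000
t=2: π = [0.1280, 0.1950, 0.1620, 0.2320, 0.1370, 0.1460], E[r] = 1.4670, γ^t·E[r] = 0.718830, running G = 3.061830
t=3: π = [0.1265, 0.1912, 0.1659, 0.2308, 0.1369, 0.1487], E[r] = 1.4598, γ^t·E[r] = 0.500711, running G = 3.562541
t=4: π = [0.1263, 0.1913, 0.1653, 0.2315, 0.1368, 0.1489], E[r] = 1.4584, γ^t·E[r] = 0.350155, running G = 3.912696
t=5: π = [0.1263, 0.1911, 0.1654, 0.2314, 0.1368, 0.1489], E[r] = 1.4583, γ^t·E[r] = 0.245090, running G = 4.157786
t=6: π = [0.1263, 0.1911, 0.1654, 0.2314, 0.1368, 0.1489], E[r] = 1.4583, γ^t·E[r] = 0.171563, running G = 4.329349
t=7: π = [0.1263, 0.1911, 0.1654, 0.2314, 0.1368, 0.1489], E[r] = 1.4583, γ^t·E[r] = 0.120095, running G = 4.449444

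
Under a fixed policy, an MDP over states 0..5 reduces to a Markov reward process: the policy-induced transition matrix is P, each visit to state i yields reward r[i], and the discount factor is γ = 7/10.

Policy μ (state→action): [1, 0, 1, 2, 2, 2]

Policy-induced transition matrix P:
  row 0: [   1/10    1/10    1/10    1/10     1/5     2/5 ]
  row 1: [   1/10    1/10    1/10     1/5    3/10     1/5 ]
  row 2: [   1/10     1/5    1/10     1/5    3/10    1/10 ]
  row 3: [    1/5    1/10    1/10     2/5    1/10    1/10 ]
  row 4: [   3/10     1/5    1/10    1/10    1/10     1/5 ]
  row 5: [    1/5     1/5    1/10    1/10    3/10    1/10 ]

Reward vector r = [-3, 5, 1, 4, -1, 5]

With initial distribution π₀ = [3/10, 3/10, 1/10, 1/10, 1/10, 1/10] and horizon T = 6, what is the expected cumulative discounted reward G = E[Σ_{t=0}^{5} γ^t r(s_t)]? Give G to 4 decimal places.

t=0: π = [0.3000, 0.3000, 0.1000, 0.1000, 0.1000, 0.1000], E[r] = 1.5000, γ^t·E[r] = 1.500000, running G = 1.500000
t=1: π = [0.1400, 0.1300, 0.1000, 0.1700, 0.2300, 0.2300], E[r] = 1.9300, γ^t·E[r] = 1.351000, running G = 2.851000
t=2: π = [0.1860, 0.1560, 0.1000, 0.1740, 0.2060, 0.1780], E[r] = 1.7020, γ^t·E[r] = 0.833980, running G = 3.684980
t=3: π = [0.1764, 0.1484, 0.1000, 0.1778, 0.2054, 0.1920], E[r] = 1.7786, γ^t·E[r] = 0.610060, running G = 4.295040
t=4: π = [0.1781, 0.1497, 0.1000, 0.1782, 0.2057, 0.1883], E[r] = 1.7630, γ^t·E[r] = 0.423301, running G = 4.718341
t=5: π = [0.1778, 0.1494, 0.1000, 0.1784, 0.2054, 0.1890], E[r] = 1.7668, γ^t·E[r] = 0.296938, running G = 5.015279

G = 5.0153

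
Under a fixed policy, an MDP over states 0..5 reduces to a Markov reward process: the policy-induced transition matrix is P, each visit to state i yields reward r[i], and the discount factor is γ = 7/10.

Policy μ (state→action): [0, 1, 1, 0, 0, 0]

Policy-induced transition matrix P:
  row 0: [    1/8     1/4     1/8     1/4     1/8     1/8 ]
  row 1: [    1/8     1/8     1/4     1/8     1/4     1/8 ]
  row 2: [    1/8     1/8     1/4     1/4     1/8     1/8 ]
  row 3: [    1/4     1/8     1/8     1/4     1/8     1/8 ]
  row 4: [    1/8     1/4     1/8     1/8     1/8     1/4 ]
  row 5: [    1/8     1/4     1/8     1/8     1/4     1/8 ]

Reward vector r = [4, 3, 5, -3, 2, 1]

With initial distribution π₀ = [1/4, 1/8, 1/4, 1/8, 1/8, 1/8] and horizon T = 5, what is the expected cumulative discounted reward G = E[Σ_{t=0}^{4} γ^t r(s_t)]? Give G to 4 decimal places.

t=0: π = [0.2500, 0.1250, 0.2500, 0.1250, 0.1250, 0.1250], E[r] = 2.6250, γ^t·E[r] = 2.625000, running G = 2.625000
t=1: π = [0.1406, 0.1875, 0.1719, 0.2031, 0.1563, 0.1406], E[r] = 1.8281, γ^t·E[r] = 1.279688, running G = 3.904688
t=2: π = [0.1504, 0.1797, 0.1699, 0.1895, 0.1660, 0.1445], E[r] = 1.8984, γ^t·E[r] = 0.930234, running G = 4.834922
t=3: π = [0.1487, 0.1826, 0.1687, 0.1887, 0.1655, 0.1458], E[r] = 1.8967, γ^t·E[r] = 0.650578, running G = 5.485500
t=4: π = [0.1486, 0.1825, 0.1689, 0.1883, 0.1660, 0.1457], E[r] = 1.8994, γ^t·E[r] = 0.456049, running G = 5.941549

G = 5.9415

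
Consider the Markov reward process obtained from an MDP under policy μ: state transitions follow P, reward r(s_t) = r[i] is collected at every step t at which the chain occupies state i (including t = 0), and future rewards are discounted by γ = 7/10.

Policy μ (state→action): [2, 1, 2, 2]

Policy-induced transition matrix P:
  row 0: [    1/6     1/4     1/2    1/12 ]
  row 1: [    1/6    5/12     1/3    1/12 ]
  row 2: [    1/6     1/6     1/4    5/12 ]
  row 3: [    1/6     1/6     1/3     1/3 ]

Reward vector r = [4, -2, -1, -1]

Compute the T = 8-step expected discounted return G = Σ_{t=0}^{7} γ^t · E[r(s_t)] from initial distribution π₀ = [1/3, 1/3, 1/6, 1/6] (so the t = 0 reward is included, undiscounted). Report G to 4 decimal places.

t=0: π = [0.3333, 0.3333, 0.1667, 0.1667], E[r] = 0.3333, γ^t·E[r] = 0.333333, running G = 0.333333
t=1: π = [0.1667, 0.2778, 0.3750, 0.1806], E[r] = -0.4444, γ^t·E[r] = -0.311111, running G = 0.022222
t=2: π = [0.1667, 0.2500, 0.3299, 0.2535], E[r] = -0.4167, γ^t·E[r] = -0.204167, running G = -0.181944
t=3: π = [0.1667, 0.2431, 0.3336, 0.2567], E[r] = -0.4097, γ^t·E[r] = -0.140535, running G = -0.322479
t=4: π = [0.1667, 0.2413, 0.3333, 0.2587], E[r] = -0.4080, γ^t·E[r] = -0.097957, running G = -0.420437
t=5: π = [0.1667, 0.2409, 0.3333, 0.2591], E[r] = -0.4076, γ^t·E[r] = -0.068497, running G = -0.488934
t=6: π = [0.1667, 0.2408, 0.3333, 0.2592], E[r] = -0.4074, γ^t·E[r] = -0.047935, running G = -0.536869
t=7: π = [0.1667, 0.2407, 0.3333, 0.2593], E[r] = -0.4074, γ^t·E[r] = -0.033552, running G = -0.570422

G = -0.5704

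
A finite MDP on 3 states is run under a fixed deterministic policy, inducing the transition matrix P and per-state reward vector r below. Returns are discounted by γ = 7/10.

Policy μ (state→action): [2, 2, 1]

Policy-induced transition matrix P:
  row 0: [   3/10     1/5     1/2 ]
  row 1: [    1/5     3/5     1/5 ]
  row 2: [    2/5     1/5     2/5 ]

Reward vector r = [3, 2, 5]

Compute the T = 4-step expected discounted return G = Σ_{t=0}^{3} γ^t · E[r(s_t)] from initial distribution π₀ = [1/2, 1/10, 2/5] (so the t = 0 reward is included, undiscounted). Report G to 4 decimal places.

G = 9.1117

t=0: π = [0.5000, 0.1000, 0.4000], E[r] = 3.7000, γ^t·E[r] = 3.700000, running G = 3.700000
t=1: π = [0.3300, 0.2400, 0.4300], E[r] = 3.6200, γ^t·E[r] = 2.534000, running G = 6.234000
t=2: π = [0.3190, 0.2960, 0.3850], E[r] = 3.4740, γ^t·E[r] = 1.702260, running G = 7.936260
t=3: π = [0.3089, 0.3184, 0.3727], E[r] = 3.4270, γ^t·E[r] = 1.175461, running G = 9.111721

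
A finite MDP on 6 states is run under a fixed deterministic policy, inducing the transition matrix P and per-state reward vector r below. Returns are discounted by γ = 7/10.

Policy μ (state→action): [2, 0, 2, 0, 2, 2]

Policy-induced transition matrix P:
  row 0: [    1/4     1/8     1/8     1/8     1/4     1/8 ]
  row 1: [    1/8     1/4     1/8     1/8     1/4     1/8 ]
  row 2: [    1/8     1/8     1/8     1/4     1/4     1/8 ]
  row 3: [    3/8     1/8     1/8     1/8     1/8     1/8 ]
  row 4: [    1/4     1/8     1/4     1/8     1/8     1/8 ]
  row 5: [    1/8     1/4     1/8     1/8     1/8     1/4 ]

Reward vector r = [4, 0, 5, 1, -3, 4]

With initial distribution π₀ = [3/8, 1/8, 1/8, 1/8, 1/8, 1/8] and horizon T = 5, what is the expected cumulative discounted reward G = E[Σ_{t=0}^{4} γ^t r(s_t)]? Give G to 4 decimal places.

t=0: π = [0.3750, 0.1250, 0.1250, 0.1250, 0.1250, 0.1250], E[r] = 2.3750, γ^t·E[r] = 2.375000, running G = 2.375000
t=1: π = [0.2188, 0.1563, 0.1406, 0.1406, 0.2031, 0.1406], E[r] = 1.6719, γ^t·E[r] = 1.170313, running G = 3.545313
t=2: π = [0.2129, 0.1621, 0.1504, 0.1426, 0.1895, 0.1426], E[r] = 1.7480, γ^t·E[r] = 0.856543, running G = 4.401855
t=3: π = [0.2109, 0.1631, 0.1487, 0.1438, 0.1907, 0.1428], E[r] = 1.7302, γ^t·E[r] = 0.593467, running G = 4.995323
t=4: π = [0.2112, 0.1632, 0.1488, 0.1436, 0.1903, 0.1429], E[r] = 1.7328, γ^t·E[r] = 0.416035, running G = 5.411358

G = 5.4114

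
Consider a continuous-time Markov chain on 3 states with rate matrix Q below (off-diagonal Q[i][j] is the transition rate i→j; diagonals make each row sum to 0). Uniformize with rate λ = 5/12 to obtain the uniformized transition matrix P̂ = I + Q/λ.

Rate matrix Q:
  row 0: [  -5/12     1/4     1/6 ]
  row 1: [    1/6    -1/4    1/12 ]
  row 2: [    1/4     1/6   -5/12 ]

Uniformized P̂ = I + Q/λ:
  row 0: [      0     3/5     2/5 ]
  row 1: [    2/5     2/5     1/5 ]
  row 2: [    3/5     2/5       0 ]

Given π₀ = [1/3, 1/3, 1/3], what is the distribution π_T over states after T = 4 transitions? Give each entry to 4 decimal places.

t=0: π = [0.3333, 0.3333, 0.3333]
t=1: π = [0.3333, 0.4667, 0.2000]
t=2: π = [0.3067, 0.4667, 0.2267]
t=3: π = [0.3227, 0.4613, 0.2160]
t=4: π = [0.3141, 0.4645, 0.2213]

π = [0.3141, 0.4645, 0.2213]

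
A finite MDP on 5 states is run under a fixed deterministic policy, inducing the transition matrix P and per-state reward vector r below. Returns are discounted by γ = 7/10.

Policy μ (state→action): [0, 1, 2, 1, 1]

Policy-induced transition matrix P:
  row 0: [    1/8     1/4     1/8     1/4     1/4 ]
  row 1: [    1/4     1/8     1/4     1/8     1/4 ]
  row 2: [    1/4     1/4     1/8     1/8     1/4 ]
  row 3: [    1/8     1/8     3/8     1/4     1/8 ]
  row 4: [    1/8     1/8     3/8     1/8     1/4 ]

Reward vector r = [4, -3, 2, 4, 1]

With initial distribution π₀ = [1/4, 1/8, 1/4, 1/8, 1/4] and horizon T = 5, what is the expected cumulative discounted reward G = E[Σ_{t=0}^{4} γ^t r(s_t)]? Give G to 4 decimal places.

G = 4.6289

t=0: π = [0.2500, 0.1250, 0.2500, 0.1250, 0.2500], E[r] = 1.8750, γ^t·E[r] = 1.875000, running G = 1.875000
t=1: π = [0.1719, 0.1875, 0.2344, 0.1719, 0.2344], E[r] = 1.5156, γ^t·E[r] = 1.060938, running G = 2.935938
t=2: π = [0.1777, 0.1758, 0.2500, 0.1680, 0.2285], E[r] = 1.5840, γ^t·E[r] = 0.776152, running G = 3.712090
t=3: π = [0.1782, 0.1785, 0.2461, 0.1682, 0.2290], E[r] = 1.5715, γ^t·E[r] = 0.539036, running G = 4.251126
t=4: π = [0.1781, 0.1780, 0.2466, 0.1683, 0.2290], E[r] = 1.5736, γ^t·E[r] = 0.377816, running G = 4.628942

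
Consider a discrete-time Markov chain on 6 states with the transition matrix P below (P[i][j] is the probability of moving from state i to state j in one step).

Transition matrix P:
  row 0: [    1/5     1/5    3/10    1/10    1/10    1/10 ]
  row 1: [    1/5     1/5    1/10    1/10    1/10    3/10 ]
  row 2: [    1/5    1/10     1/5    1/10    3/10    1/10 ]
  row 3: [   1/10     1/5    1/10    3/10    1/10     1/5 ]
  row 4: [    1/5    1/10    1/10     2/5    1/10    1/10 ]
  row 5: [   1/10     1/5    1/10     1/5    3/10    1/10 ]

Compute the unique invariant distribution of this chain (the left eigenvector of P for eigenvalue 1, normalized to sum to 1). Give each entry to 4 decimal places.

π = [0.1641, 0.1692, 0.1476, 0.2044, 0.1604, 0.1543]

Balance equations π_j = Σ_i π_i·P[i][j]:
  π_0 = 1/5·π_0 + 1/5·π_1 + 1/5·π_2 + 1/10·π_3 + 1/5·π_4 + 1/10·π_5
  π_1 = 1/5·π_0 + 1/5·π_1 + 1/10·π_2 + 1/5·π_3 + 1/10·π_4 + 1/5·π_5
  π_2 = 3/10·π_0 + 1/10·π_1 + 1/5·π_2 + 1/10·π_3 + 1/10·π_4 + 1/10·π_5
  π_3 = 1/10·π_0 + 1/10·π_1 + 1/10·π_2 + 3/10·π_3 + 2/5·π_4 + 1/5·π_5
  π_4 = 1/10·π_0 + 1/10·π_1 + 3/10·π_2 + 1/10·π_3 + 1/10·π_4 + 3/10·π_5
  normalize: π_0 + π_1 + π_2 + π_3 + π_4 + π_5 = 1
Solving the linear system gives exactly π = [539/3284, 1667/9852, 727/4926, 1007/4926, 395/2463, 380/2463].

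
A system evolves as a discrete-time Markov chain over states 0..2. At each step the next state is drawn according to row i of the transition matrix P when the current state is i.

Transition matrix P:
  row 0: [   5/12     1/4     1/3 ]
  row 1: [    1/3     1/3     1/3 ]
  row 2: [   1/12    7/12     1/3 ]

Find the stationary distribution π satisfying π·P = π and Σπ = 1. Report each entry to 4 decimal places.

π = [0.2727, 0.3939, 0.3333]

Balance equations π_j = Σ_i π_i·P[i][j]:
  π_0 = 5/12·π_0 + 1/3·π_1 + 1/12·π_2
  π_1 = 1/4·π_0 + 1/3·π_1 + 7/12·π_2
  normalize: π_0 + π_1 + π_2 = 1
Solving the linear system gives exactly π = [3/11, 13/33, 1/3].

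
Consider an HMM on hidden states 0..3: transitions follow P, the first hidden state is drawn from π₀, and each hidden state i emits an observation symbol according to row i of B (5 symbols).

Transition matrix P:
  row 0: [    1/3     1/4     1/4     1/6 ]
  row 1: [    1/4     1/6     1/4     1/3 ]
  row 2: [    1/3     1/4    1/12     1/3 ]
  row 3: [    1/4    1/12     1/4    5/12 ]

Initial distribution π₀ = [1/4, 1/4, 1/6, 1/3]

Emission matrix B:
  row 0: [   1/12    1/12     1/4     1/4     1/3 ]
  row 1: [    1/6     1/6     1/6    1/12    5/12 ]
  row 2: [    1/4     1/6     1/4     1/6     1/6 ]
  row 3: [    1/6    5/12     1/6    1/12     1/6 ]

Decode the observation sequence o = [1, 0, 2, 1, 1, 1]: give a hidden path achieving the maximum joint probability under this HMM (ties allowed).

t=0: δ = [2.083e-02, 4.167e-02, 2.778e-02, 1.389e-01]  (obs o_0=1)
t=1: δ = [2.894e-03, 1.929e-03, 8.681e-03, 9.645e-03]  ψ = [3, 3, 3, 3]  (obs o_1=0)
t=2: δ = [7.234e-04, 3.617e-04, 6.028e-04, 6.698e-04]  ψ = [2, 2, 3, 3]  (obs o_2=2)
t=3: δ = [2.009e-05, 3.014e-05, 3.014e-05, 1.163e-04]  ψ = [0, 0, 0, 3]  (obs o_3=1)
t=4: δ = [2.423e-06, 1.615e-06, 4.845e-06, 2.019e-05]  ψ = [3, 3, 3, 3]  (obs o_4=1)
t=5: δ = [4.206e-07, 2.804e-07, 8.412e-07, 3.505e-06]  ψ = [3, 3, 3, 3]  (obs o_5=1)
backtrack: best end state = 3; path = [3, 3, 3, 3, 3, 3]

path = [3, 3, 3, 3, 3, 3]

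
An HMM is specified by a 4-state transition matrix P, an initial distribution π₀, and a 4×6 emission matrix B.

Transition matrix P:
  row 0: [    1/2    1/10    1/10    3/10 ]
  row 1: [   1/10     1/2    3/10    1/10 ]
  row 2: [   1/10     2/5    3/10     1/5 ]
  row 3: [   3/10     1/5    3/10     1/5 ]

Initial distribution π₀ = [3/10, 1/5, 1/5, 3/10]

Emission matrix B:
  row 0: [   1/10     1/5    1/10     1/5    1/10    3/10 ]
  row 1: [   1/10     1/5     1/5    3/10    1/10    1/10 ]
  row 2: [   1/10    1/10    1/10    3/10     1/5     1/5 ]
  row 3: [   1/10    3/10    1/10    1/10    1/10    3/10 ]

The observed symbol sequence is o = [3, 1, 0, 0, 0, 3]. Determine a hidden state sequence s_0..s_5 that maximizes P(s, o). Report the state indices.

t=0: δ = [6.000e-02, 6.000e-02, 6.000e-02, 3.000e-02]  (obs o_0=3)
t=1: δ = [6.000e-03, 6.000e-03, 1.800e-03, 5.400e-03]  ψ = [0, 1, 1, 0]  (obs o_1=1)
t=2: δ = [3.000e-04, 3.000e-04, 1.800e-04, 1.800e-04]  ψ = [0, 1, 1, 0]  (obs o_2=0)
t=3: δ = [1.500e-05, 1.500e-05, 9.000e-06, 9.000e-06]  ψ = [0, 1, 1, 0]  (obs o_3=0)
t=4: δ = [7.500e-07, 7.500e-07, 4.500e-07, 4.500e-07]  ψ = [0, 1, 1, 0]  (obs o_4=0)
t=5: δ = [7.500e-08, 1.125e-07, 6.750e-08, 2.250e-08]  ψ = [0, 1, 1, 0]  (obs o_5=3)
backtrack: best end state = 1; path = [1, 1, 1, 1, 1, 1]

path = [1, 1, 1, 1, 1, 1]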